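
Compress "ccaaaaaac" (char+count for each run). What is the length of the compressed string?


Input: ccaaaaaac
Runs:
  'c' x 2 => "c2"
  'a' x 6 => "a6"
  'c' x 1 => "c1"
Compressed: "c2a6c1"
Compressed length: 6

6


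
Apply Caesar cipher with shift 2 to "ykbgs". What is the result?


Caesar cipher: shift "ykbgs" by 2
  'y' (pos 24) + 2 = pos 0 = 'a'
  'k' (pos 10) + 2 = pos 12 = 'm'
  'b' (pos 1) + 2 = pos 3 = 'd'
  'g' (pos 6) + 2 = pos 8 = 'i'
  's' (pos 18) + 2 = pos 20 = 'u'
Result: amdiu

amdiu


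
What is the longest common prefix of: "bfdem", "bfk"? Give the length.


Words: bfdem, bfk
  Position 0: all 'b' => match
  Position 1: all 'f' => match
  Position 2: ('d', 'k') => mismatch, stop
LCP = "bf" (length 2)

2


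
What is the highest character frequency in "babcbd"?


Input: babcbd
Character counts:
  'a': 1
  'b': 3
  'c': 1
  'd': 1
Maximum frequency: 3

3


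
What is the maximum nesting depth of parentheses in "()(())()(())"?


Input: "()(())()(())"
Tracking depth:
  Position 0 '(': depth becomes 1
  Position 1 ')': depth becomes 0
  Position 2 '(': depth becomes 1
  Position 3 '(': depth becomes 2
  Position 4 ')': depth becomes 1
  Position 5 ')': depth becomes 0
  Position 6 '(': depth becomes 1
  Position 7 ')': depth becomes 0
  Position 8 '(': depth becomes 1
  Position 9 '(': depth becomes 2
  Position 10 ')': depth becomes 1
  Position 11 ')': depth becomes 0
Maximum depth reached: 2

2


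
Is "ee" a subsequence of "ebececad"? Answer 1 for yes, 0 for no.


Check if "ee" is a subsequence of "ebececad"
Greedy scan:
  Position 0 ('e'): matches sub[0] = 'e'
  Position 1 ('b'): no match needed
  Position 2 ('e'): matches sub[1] = 'e'
  Position 3 ('c'): no match needed
  Position 4 ('e'): no match needed
  Position 5 ('c'): no match needed
  Position 6 ('a'): no match needed
  Position 7 ('d'): no match needed
All 2 characters matched => is a subsequence

1


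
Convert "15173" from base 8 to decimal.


Input: "15173" in base 8
Positional expansion:
  Digit '1' (value 1) x 8^4 = 4096
  Digit '5' (value 5) x 8^3 = 2560
  Digit '1' (value 1) x 8^2 = 64
  Digit '7' (value 7) x 8^1 = 56
  Digit '3' (value 3) x 8^0 = 3
Sum = 6779

6779


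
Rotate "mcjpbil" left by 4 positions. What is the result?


Input: "mcjpbil", rotate left by 4
First 4 characters: "mcjp"
Remaining characters: "bil"
Concatenate remaining + first: "bil" + "mcjp" = "bilmcjp"

bilmcjp


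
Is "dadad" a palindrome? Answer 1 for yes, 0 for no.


Input: dadad
Reversed: dadad
  Compare pos 0 ('d') with pos 4 ('d'): match
  Compare pos 1 ('a') with pos 3 ('a'): match
Result: palindrome

1


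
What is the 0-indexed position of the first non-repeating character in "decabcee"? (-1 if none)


Input: decabcee
Character frequencies:
  'a': 1
  'b': 1
  'c': 2
  'd': 1
  'e': 3
Scanning left to right for freq == 1:
  Position 0 ('d'): unique! => answer = 0

0


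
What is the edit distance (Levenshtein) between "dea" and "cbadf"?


Computing edit distance: "dea" -> "cbadf"
DP table:
           c    b    a    d    f
      0    1    2    3    4    5
  d   1    1    2    3    3    4
  e   2    2    2    3    4    4
  a   3    3    3    2    3    4
Edit distance = dp[3][5] = 4

4


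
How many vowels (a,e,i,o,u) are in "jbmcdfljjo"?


Input: jbmcdfljjo
Checking each character:
  'j' at position 0: consonant
  'b' at position 1: consonant
  'm' at position 2: consonant
  'c' at position 3: consonant
  'd' at position 4: consonant
  'f' at position 5: consonant
  'l' at position 6: consonant
  'j' at position 7: consonant
  'j' at position 8: consonant
  'o' at position 9: vowel (running total: 1)
Total vowels: 1

1


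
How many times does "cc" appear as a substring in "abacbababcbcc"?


Searching for "cc" in "abacbababcbcc"
Scanning each position:
  Position 0: "ab" => no
  Position 1: "ba" => no
  Position 2: "ac" => no
  Position 3: "cb" => no
  Position 4: "ba" => no
  Position 5: "ab" => no
  Position 6: "ba" => no
  Position 7: "ab" => no
  Position 8: "bc" => no
  Position 9: "cb" => no
  Position 10: "bc" => no
  Position 11: "cc" => MATCH
Total occurrences: 1

1


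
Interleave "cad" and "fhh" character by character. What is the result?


Interleaving "cad" and "fhh":
  Position 0: 'c' from first, 'f' from second => "cf"
  Position 1: 'a' from first, 'h' from second => "ah"
  Position 2: 'd' from first, 'h' from second => "dh"
Result: cfahdh

cfahdh


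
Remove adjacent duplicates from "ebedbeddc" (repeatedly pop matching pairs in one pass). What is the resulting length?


Input: ebedbeddc
Stack-based adjacent duplicate removal:
  Read 'e': push. Stack: e
  Read 'b': push. Stack: eb
  Read 'e': push. Stack: ebe
  Read 'd': push. Stack: ebed
  Read 'b': push. Stack: ebedb
  Read 'e': push. Stack: ebedbe
  Read 'd': push. Stack: ebedbed
  Read 'd': matches stack top 'd' => pop. Stack: ebedbe
  Read 'c': push. Stack: ebedbec
Final stack: "ebedbec" (length 7)

7


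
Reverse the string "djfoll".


Input: djfoll
Reading characters right to left:
  Position 5: 'l'
  Position 4: 'l'
  Position 3: 'o'
  Position 2: 'f'
  Position 1: 'j'
  Position 0: 'd'
Reversed: llofjd

llofjd


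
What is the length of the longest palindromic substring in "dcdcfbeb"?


Input: "dcdcfbeb"
Checking substrings for palindromes:
  [0:3] "dcd" (len 3) => palindrome
  [1:4] "cdc" (len 3) => palindrome
  [5:8] "beb" (len 3) => palindrome
Longest palindromic substring: "dcd" with length 3

3


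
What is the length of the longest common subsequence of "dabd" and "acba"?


LCS of "dabd" and "acba"
DP table:
           a    c    b    a
      0    0    0    0    0
  d   0    0    0    0    0
  a   0    1    1    1    1
  b   0    1    1    2    2
  d   0    1    1    2    2
LCS length = dp[4][4] = 2

2


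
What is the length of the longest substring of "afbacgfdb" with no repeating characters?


Input: "afbacgfdb"
Sliding window (track last position of each char):
  Position 0 ('a'): window [0,0] length 1 -- new best
  Position 1 ('f'): window [0,1] length 2 -- new best
  Position 2 ('b'): window [0,2] length 3 -- new best
  Position 3 ('a'): repeat (last at 0), move window start to 1
  Position 3 ('a'): window [1,3] length 3
  Position 4 ('c'): window [1,4] length 4 -- new best
  Position 5 ('g'): window [1,5] length 5 -- new best
  Position 6 ('f'): repeat (last at 1), move window start to 2
  Position 6 ('f'): window [2,6] length 5
  Position 7 ('d'): window [2,7] length 6 -- new best
  Position 8 ('b'): repeat (last at 2), move window start to 3
  Position 8 ('b'): window [3,8] length 6
Longest substring with no repeats: "bacgfd" with length 6

6


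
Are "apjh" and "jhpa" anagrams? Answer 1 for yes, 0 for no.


Strings: "apjh", "jhpa"
Sorted first:  ahjp
Sorted second: ahjp
Sorted forms match => anagrams

1


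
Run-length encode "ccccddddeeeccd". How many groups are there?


Input: ccccddddeeeccd
Scanning for consecutive runs:
  Group 1: 'c' x 4 (positions 0-3)
  Group 2: 'd' x 4 (positions 4-7)
  Group 3: 'e' x 3 (positions 8-10)
  Group 4: 'c' x 2 (positions 11-12)
  Group 5: 'd' x 1 (positions 13-13)
Total groups: 5

5


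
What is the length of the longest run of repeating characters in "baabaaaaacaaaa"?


Input: "baabaaaaacaaaa"
Scanning for longest run:
  Position 1 ('a'): new char, reset run to 1
  Position 2 ('a'): continues run of 'a', length=2
  Position 3 ('b'): new char, reset run to 1
  Position 4 ('a'): new char, reset run to 1
  Position 5 ('a'): continues run of 'a', length=2
  Position 6 ('a'): continues run of 'a', length=3
  Position 7 ('a'): continues run of 'a', length=4
  Position 8 ('a'): continues run of 'a', length=5
  Position 9 ('c'): new char, reset run to 1
  Position 10 ('a'): new char, reset run to 1
  Position 11 ('a'): continues run of 'a', length=2
  Position 12 ('a'): continues run of 'a', length=3
  Position 13 ('a'): continues run of 'a', length=4
Longest run: 'a' with length 5

5


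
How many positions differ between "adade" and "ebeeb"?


Comparing "adade" and "ebeeb" position by position:
  Position 0: 'a' vs 'e' => DIFFER
  Position 1: 'd' vs 'b' => DIFFER
  Position 2: 'a' vs 'e' => DIFFER
  Position 3: 'd' vs 'e' => DIFFER
  Position 4: 'e' vs 'b' => DIFFER
Positions that differ: 5

5


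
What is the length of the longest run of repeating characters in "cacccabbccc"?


Input: "cacccabbccc"
Scanning for longest run:
  Position 1 ('a'): new char, reset run to 1
  Position 2 ('c'): new char, reset run to 1
  Position 3 ('c'): continues run of 'c', length=2
  Position 4 ('c'): continues run of 'c', length=3
  Position 5 ('a'): new char, reset run to 1
  Position 6 ('b'): new char, reset run to 1
  Position 7 ('b'): continues run of 'b', length=2
  Position 8 ('c'): new char, reset run to 1
  Position 9 ('c'): continues run of 'c', length=2
  Position 10 ('c'): continues run of 'c', length=3
Longest run: 'c' with length 3

3


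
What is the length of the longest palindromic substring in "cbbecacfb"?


Input: "cbbecacfb"
Checking substrings for palindromes:
  [4:7] "cac" (len 3) => palindrome
  [1:3] "bb" (len 2) => palindrome
Longest palindromic substring: "cac" with length 3

3


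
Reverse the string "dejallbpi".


Input: dejallbpi
Reading characters right to left:
  Position 8: 'i'
  Position 7: 'p'
  Position 6: 'b'
  Position 5: 'l'
  Position 4: 'l'
  Position 3: 'a'
  Position 2: 'j'
  Position 1: 'e'
  Position 0: 'd'
Reversed: ipbllajed

ipbllajed


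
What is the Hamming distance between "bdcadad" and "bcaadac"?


Comparing "bdcadad" and "bcaadac" position by position:
  Position 0: 'b' vs 'b' => same
  Position 1: 'd' vs 'c' => differ
  Position 2: 'c' vs 'a' => differ
  Position 3: 'a' vs 'a' => same
  Position 4: 'd' vs 'd' => same
  Position 5: 'a' vs 'a' => same
  Position 6: 'd' vs 'c' => differ
Total differences (Hamming distance): 3

3


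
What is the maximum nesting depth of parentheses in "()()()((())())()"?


Input: "()()()((())())()"
Tracking depth:
  Position 0 '(': depth becomes 1
  Position 1 ')': depth becomes 0
  Position 2 '(': depth becomes 1
  Position 3 ')': depth becomes 0
  Position 4 '(': depth becomes 1
  Position 5 ')': depth becomes 0
  Position 6 '(': depth becomes 1
  Position 7 '(': depth becomes 2
  Position 8 '(': depth becomes 3
  Position 9 ')': depth becomes 2
  Position 10 ')': depth becomes 1
  Position 11 '(': depth becomes 2
  Position 12 ')': depth becomes 1
  Position 13 ')': depth becomes 0
  Position 14 '(': depth becomes 1
  Position 15 ')': depth becomes 0
Maximum depth reached: 3

3


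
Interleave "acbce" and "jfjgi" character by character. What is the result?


Interleaving "acbce" and "jfjgi":
  Position 0: 'a' from first, 'j' from second => "aj"
  Position 1: 'c' from first, 'f' from second => "cf"
  Position 2: 'b' from first, 'j' from second => "bj"
  Position 3: 'c' from first, 'g' from second => "cg"
  Position 4: 'e' from first, 'i' from second => "ei"
Result: ajcfbjcgei

ajcfbjcgei


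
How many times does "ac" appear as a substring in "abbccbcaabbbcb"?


Searching for "ac" in "abbccbcaabbbcb"
Scanning each position:
  Position 0: "ab" => no
  Position 1: "bb" => no
  Position 2: "bc" => no
  Position 3: "cc" => no
  Position 4: "cb" => no
  Position 5: "bc" => no
  Position 6: "ca" => no
  Position 7: "aa" => no
  Position 8: "ab" => no
  Position 9: "bb" => no
  Position 10: "bb" => no
  Position 11: "bc" => no
  Position 12: "cb" => no
Total occurrences: 0

0


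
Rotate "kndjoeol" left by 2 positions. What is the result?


Input: "kndjoeol", rotate left by 2
First 2 characters: "kn"
Remaining characters: "djoeol"
Concatenate remaining + first: "djoeol" + "kn" = "djoeolkn"

djoeolkn


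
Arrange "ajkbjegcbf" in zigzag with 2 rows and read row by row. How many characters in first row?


Zigzag "ajkbjegcbf" into 2 rows:
Placing characters:
  'a' => row 0
  'j' => row 1
  'k' => row 0
  'b' => row 1
  'j' => row 0
  'e' => row 1
  'g' => row 0
  'c' => row 1
  'b' => row 0
  'f' => row 1
Rows:
  Row 0: "akjgb"
  Row 1: "jbecf"
First row length: 5

5


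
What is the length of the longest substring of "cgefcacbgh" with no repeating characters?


Input: "cgefcacbgh"
Sliding window (track last position of each char):
  Position 0 ('c'): window [0,0] length 1 -- new best
  Position 1 ('g'): window [0,1] length 2 -- new best
  Position 2 ('e'): window [0,2] length 3 -- new best
  Position 3 ('f'): window [0,3] length 4 -- new best
  Position 4 ('c'): repeat (last at 0), move window start to 1
  Position 4 ('c'): window [1,4] length 4
  Position 5 ('a'): window [1,5] length 5 -- new best
  Position 6 ('c'): repeat (last at 4), move window start to 5
  Position 6 ('c'): window [5,6] length 2
  Position 7 ('b'): window [5,7] length 3
  Position 8 ('g'): window [5,8] length 4
  Position 9 ('h'): window [5,9] length 5
Longest substring with no repeats: "gefca" with length 5

5


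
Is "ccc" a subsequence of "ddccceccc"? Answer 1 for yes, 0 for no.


Check if "ccc" is a subsequence of "ddccceccc"
Greedy scan:
  Position 0 ('d'): no match needed
  Position 1 ('d'): no match needed
  Position 2 ('c'): matches sub[0] = 'c'
  Position 3 ('c'): matches sub[1] = 'c'
  Position 4 ('c'): matches sub[2] = 'c'
  Position 5 ('e'): no match needed
  Position 6 ('c'): no match needed
  Position 7 ('c'): no match needed
  Position 8 ('c'): no match needed
All 3 characters matched => is a subsequence

1


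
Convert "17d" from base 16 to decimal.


Input: "17d" in base 16
Positional expansion:
  Digit '1' (value 1) x 16^2 = 256
  Digit '7' (value 7) x 16^1 = 112
  Digit 'd' (value 13) x 16^0 = 13
Sum = 381

381


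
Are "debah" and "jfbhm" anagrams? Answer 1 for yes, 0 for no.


Strings: "debah", "jfbhm"
Sorted first:  abdeh
Sorted second: bfhjm
Differ at position 0: 'a' vs 'b' => not anagrams

0


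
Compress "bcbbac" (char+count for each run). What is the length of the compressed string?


Input: bcbbac
Runs:
  'b' x 1 => "b1"
  'c' x 1 => "c1"
  'b' x 2 => "b2"
  'a' x 1 => "a1"
  'c' x 1 => "c1"
Compressed: "b1c1b2a1c1"
Compressed length: 10

10


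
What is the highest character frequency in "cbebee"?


Input: cbebee
Character counts:
  'b': 2
  'c': 1
  'e': 3
Maximum frequency: 3

3


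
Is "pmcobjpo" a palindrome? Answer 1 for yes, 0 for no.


Input: pmcobjpo
Reversed: opjbocmp
  Compare pos 0 ('p') with pos 7 ('o'): MISMATCH
  Compare pos 1 ('m') with pos 6 ('p'): MISMATCH
  Compare pos 2 ('c') with pos 5 ('j'): MISMATCH
  Compare pos 3 ('o') with pos 4 ('b'): MISMATCH
Result: not a palindrome

0


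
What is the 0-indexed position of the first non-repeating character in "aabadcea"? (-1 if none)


Input: aabadcea
Character frequencies:
  'a': 4
  'b': 1
  'c': 1
  'd': 1
  'e': 1
Scanning left to right for freq == 1:
  Position 0 ('a'): freq=4, skip
  Position 1 ('a'): freq=4, skip
  Position 2 ('b'): unique! => answer = 2

2


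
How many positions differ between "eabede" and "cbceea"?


Comparing "eabede" and "cbceea" position by position:
  Position 0: 'e' vs 'c' => DIFFER
  Position 1: 'a' vs 'b' => DIFFER
  Position 2: 'b' vs 'c' => DIFFER
  Position 3: 'e' vs 'e' => same
  Position 4: 'd' vs 'e' => DIFFER
  Position 5: 'e' vs 'a' => DIFFER
Positions that differ: 5

5


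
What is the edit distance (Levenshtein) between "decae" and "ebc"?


Computing edit distance: "decae" -> "ebc"
DP table:
           e    b    c
      0    1    2    3
  d   1    1    2    3
  e   2    1    2    3
  c   3    2    2    2
  a   4    3    3    3
  e   5    4    4    4
Edit distance = dp[5][3] = 4

4


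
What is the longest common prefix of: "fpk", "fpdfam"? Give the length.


Words: fpk, fpdfam
  Position 0: all 'f' => match
  Position 1: all 'p' => match
  Position 2: ('k', 'd') => mismatch, stop
LCP = "fp" (length 2)

2


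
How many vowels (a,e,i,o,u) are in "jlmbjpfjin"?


Input: jlmbjpfjin
Checking each character:
  'j' at position 0: consonant
  'l' at position 1: consonant
  'm' at position 2: consonant
  'b' at position 3: consonant
  'j' at position 4: consonant
  'p' at position 5: consonant
  'f' at position 6: consonant
  'j' at position 7: consonant
  'i' at position 8: vowel (running total: 1)
  'n' at position 9: consonant
Total vowels: 1

1


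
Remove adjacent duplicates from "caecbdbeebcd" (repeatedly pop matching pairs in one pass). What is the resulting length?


Input: caecbdbeebcd
Stack-based adjacent duplicate removal:
  Read 'c': push. Stack: c
  Read 'a': push. Stack: ca
  Read 'e': push. Stack: cae
  Read 'c': push. Stack: caec
  Read 'b': push. Stack: caecb
  Read 'd': push. Stack: caecbd
  Read 'b': push. Stack: caecbdb
  Read 'e': push. Stack: caecbdbe
  Read 'e': matches stack top 'e' => pop. Stack: caecbdb
  Read 'b': matches stack top 'b' => pop. Stack: caecbd
  Read 'c': push. Stack: caecbdc
  Read 'd': push. Stack: caecbdcd
Final stack: "caecbdcd" (length 8)

8


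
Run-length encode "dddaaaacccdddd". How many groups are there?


Input: dddaaaacccdddd
Scanning for consecutive runs:
  Group 1: 'd' x 3 (positions 0-2)
  Group 2: 'a' x 4 (positions 3-6)
  Group 3: 'c' x 3 (positions 7-9)
  Group 4: 'd' x 4 (positions 10-13)
Total groups: 4

4


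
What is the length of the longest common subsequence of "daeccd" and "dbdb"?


LCS of "daeccd" and "dbdb"
DP table:
           d    b    d    b
      0    0    0    0    0
  d   0    1    1    1    1
  a   0    1    1    1    1
  e   0    1    1    1    1
  c   0    1    1    1    1
  c   0    1    1    1    1
  d   0    1    1    2    2
LCS length = dp[6][4] = 2

2


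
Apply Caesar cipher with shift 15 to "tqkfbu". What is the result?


Caesar cipher: shift "tqkfbu" by 15
  't' (pos 19) + 15 = pos 8 = 'i'
  'q' (pos 16) + 15 = pos 5 = 'f'
  'k' (pos 10) + 15 = pos 25 = 'z'
  'f' (pos 5) + 15 = pos 20 = 'u'
  'b' (pos 1) + 15 = pos 16 = 'q'
  'u' (pos 20) + 15 = pos 9 = 'j'
Result: ifzuqj

ifzuqj


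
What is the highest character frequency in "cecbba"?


Input: cecbba
Character counts:
  'a': 1
  'b': 2
  'c': 2
  'e': 1
Maximum frequency: 2

2


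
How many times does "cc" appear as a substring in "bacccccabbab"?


Searching for "cc" in "bacccccabbab"
Scanning each position:
  Position 0: "ba" => no
  Position 1: "ac" => no
  Position 2: "cc" => MATCH
  Position 3: "cc" => MATCH
  Position 4: "cc" => MATCH
  Position 5: "cc" => MATCH
  Position 6: "ca" => no
  Position 7: "ab" => no
  Position 8: "bb" => no
  Position 9: "ba" => no
  Position 10: "ab" => no
Total occurrences: 4

4


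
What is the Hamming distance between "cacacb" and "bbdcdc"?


Comparing "cacacb" and "bbdcdc" position by position:
  Position 0: 'c' vs 'b' => differ
  Position 1: 'a' vs 'b' => differ
  Position 2: 'c' vs 'd' => differ
  Position 3: 'a' vs 'c' => differ
  Position 4: 'c' vs 'd' => differ
  Position 5: 'b' vs 'c' => differ
Total differences (Hamming distance): 6

6


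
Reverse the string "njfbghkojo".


Input: njfbghkojo
Reading characters right to left:
  Position 9: 'o'
  Position 8: 'j'
  Position 7: 'o'
  Position 6: 'k'
  Position 5: 'h'
  Position 4: 'g'
  Position 3: 'b'
  Position 2: 'f'
  Position 1: 'j'
  Position 0: 'n'
Reversed: ojokhgbfjn

ojokhgbfjn


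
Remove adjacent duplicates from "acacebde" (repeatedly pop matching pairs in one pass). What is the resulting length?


Input: acacebde
Stack-based adjacent duplicate removal:
  Read 'a': push. Stack: a
  Read 'c': push. Stack: ac
  Read 'a': push. Stack: aca
  Read 'c': push. Stack: acac
  Read 'e': push. Stack: acace
  Read 'b': push. Stack: acaceb
  Read 'd': push. Stack: acacebd
  Read 'e': push. Stack: acacebde
Final stack: "acacebde" (length 8)

8


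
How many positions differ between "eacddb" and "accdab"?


Comparing "eacddb" and "accdab" position by position:
  Position 0: 'e' vs 'a' => DIFFER
  Position 1: 'a' vs 'c' => DIFFER
  Position 2: 'c' vs 'c' => same
  Position 3: 'd' vs 'd' => same
  Position 4: 'd' vs 'a' => DIFFER
  Position 5: 'b' vs 'b' => same
Positions that differ: 3

3


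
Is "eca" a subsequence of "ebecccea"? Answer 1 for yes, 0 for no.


Check if "eca" is a subsequence of "ebecccea"
Greedy scan:
  Position 0 ('e'): matches sub[0] = 'e'
  Position 1 ('b'): no match needed
  Position 2 ('e'): no match needed
  Position 3 ('c'): matches sub[1] = 'c'
  Position 4 ('c'): no match needed
  Position 5 ('c'): no match needed
  Position 6 ('e'): no match needed
  Position 7 ('a'): matches sub[2] = 'a'
All 3 characters matched => is a subsequence

1


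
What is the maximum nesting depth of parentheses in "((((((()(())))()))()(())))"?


Input: "((((((()(())))()))()(())))"
Tracking depth:
  Position 0 '(': depth becomes 1
  Position 1 '(': depth becomes 2
  Position 2 '(': depth becomes 3
  Position 3 '(': depth becomes 4
  Position 4 '(': depth becomes 5
  Position 5 '(': depth becomes 6
  Position 6 '(': depth becomes 7
  Position 7 ')': depth becomes 6
  Position 8 '(': depth becomes 7
  Position 9 '(': depth becomes 8
  Position 10 ')': depth becomes 7
  Position 11 ')': depth becomes 6
  Position 12 ')': depth becomes 5
  Position 13 ')': depth becomes 4
  Position 14 '(': depth becomes 5
  Position 15 ')': depth becomes 4
  Position 16 ')': depth becomes 3
  Position 17 ')': depth becomes 2
  Position 18 '(': depth becomes 3
  Position 19 ')': depth becomes 2
  Position 20 '(': depth becomes 3
  Position 21 '(': depth becomes 4
  Position 22 ')': depth becomes 3
  Position 23 ')': depth becomes 2
  Position 24 ')': depth becomes 1
  Position 25 ')': depth becomes 0
Maximum depth reached: 8

8


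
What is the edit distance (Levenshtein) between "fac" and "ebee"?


Computing edit distance: "fac" -> "ebee"
DP table:
           e    b    e    e
      0    1    2    3    4
  f   1    1    2    3    4
  a   2    2    2    3    4
  c   3    3    3    3    4
Edit distance = dp[3][4] = 4

4


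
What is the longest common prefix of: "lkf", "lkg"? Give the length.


Words: lkf, lkg
  Position 0: all 'l' => match
  Position 1: all 'k' => match
  Position 2: ('f', 'g') => mismatch, stop
LCP = "lk" (length 2)

2


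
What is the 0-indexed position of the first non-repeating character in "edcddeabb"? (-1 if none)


Input: edcddeabb
Character frequencies:
  'a': 1
  'b': 2
  'c': 1
  'd': 3
  'e': 2
Scanning left to right for freq == 1:
  Position 0 ('e'): freq=2, skip
  Position 1 ('d'): freq=3, skip
  Position 2 ('c'): unique! => answer = 2

2


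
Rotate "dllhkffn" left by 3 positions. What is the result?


Input: "dllhkffn", rotate left by 3
First 3 characters: "dll"
Remaining characters: "hkffn"
Concatenate remaining + first: "hkffn" + "dll" = "hkffndll"

hkffndll


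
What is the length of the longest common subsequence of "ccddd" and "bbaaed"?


LCS of "ccddd" and "bbaaed"
DP table:
           b    b    a    a    e    d
      0    0    0    0    0    0    0
  c   0    0    0    0    0    0    0
  c   0    0    0    0    0    0    0
  d   0    0    0    0    0    0    1
  d   0    0    0    0    0    0    1
  d   0    0    0    0    0    0    1
LCS length = dp[5][6] = 1

1


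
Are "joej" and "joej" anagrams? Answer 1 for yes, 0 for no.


Strings: "joej", "joej"
Sorted first:  ejjo
Sorted second: ejjo
Sorted forms match => anagrams

1


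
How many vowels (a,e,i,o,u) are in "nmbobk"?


Input: nmbobk
Checking each character:
  'n' at position 0: consonant
  'm' at position 1: consonant
  'b' at position 2: consonant
  'o' at position 3: vowel (running total: 1)
  'b' at position 4: consonant
  'k' at position 5: consonant
Total vowels: 1

1


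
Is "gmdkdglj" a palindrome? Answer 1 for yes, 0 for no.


Input: gmdkdglj
Reversed: jlgdkdmg
  Compare pos 0 ('g') with pos 7 ('j'): MISMATCH
  Compare pos 1 ('m') with pos 6 ('l'): MISMATCH
  Compare pos 2 ('d') with pos 5 ('g'): MISMATCH
  Compare pos 3 ('k') with pos 4 ('d'): MISMATCH
Result: not a palindrome

0


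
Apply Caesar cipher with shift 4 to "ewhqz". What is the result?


Caesar cipher: shift "ewhqz" by 4
  'e' (pos 4) + 4 = pos 8 = 'i'
  'w' (pos 22) + 4 = pos 0 = 'a'
  'h' (pos 7) + 4 = pos 11 = 'l'
  'q' (pos 16) + 4 = pos 20 = 'u'
  'z' (pos 25) + 4 = pos 3 = 'd'
Result: ialud

ialud


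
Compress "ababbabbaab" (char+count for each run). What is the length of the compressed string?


Input: ababbabbaab
Runs:
  'a' x 1 => "a1"
  'b' x 1 => "b1"
  'a' x 1 => "a1"
  'b' x 2 => "b2"
  'a' x 1 => "a1"
  'b' x 2 => "b2"
  'a' x 2 => "a2"
  'b' x 1 => "b1"
Compressed: "a1b1a1b2a1b2a2b1"
Compressed length: 16

16


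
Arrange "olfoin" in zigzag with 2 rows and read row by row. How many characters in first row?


Zigzag "olfoin" into 2 rows:
Placing characters:
  'o' => row 0
  'l' => row 1
  'f' => row 0
  'o' => row 1
  'i' => row 0
  'n' => row 1
Rows:
  Row 0: "ofi"
  Row 1: "lon"
First row length: 3

3


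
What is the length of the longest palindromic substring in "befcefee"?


Input: "befcefee"
Checking substrings for palindromes:
  [4:7] "efe" (len 3) => palindrome
  [6:8] "ee" (len 2) => palindrome
Longest palindromic substring: "efe" with length 3

3


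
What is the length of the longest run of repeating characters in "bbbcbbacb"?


Input: "bbbcbbacb"
Scanning for longest run:
  Position 1 ('b'): continues run of 'b', length=2
  Position 2 ('b'): continues run of 'b', length=3
  Position 3 ('c'): new char, reset run to 1
  Position 4 ('b'): new char, reset run to 1
  Position 5 ('b'): continues run of 'b', length=2
  Position 6 ('a'): new char, reset run to 1
  Position 7 ('c'): new char, reset run to 1
  Position 8 ('b'): new char, reset run to 1
Longest run: 'b' with length 3

3


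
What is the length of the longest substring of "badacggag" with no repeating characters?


Input: "badacggag"
Sliding window (track last position of each char):
  Position 0 ('b'): window [0,0] length 1 -- new best
  Position 1 ('a'): window [0,1] length 2 -- new best
  Position 2 ('d'): window [0,2] length 3 -- new best
  Position 3 ('a'): repeat (last at 1), move window start to 2
  Position 3 ('a'): window [2,3] length 2
  Position 4 ('c'): window [2,4] length 3
  Position 5 ('g'): window [2,5] length 4 -- new best
  Position 6 ('g'): repeat (last at 5), move window start to 6
  Position 6 ('g'): window [6,6] length 1
  Position 7 ('a'): window [6,7] length 2
  Position 8 ('g'): repeat (last at 6), move window start to 7
  Position 8 ('g'): window [7,8] length 2
Longest substring with no repeats: "dacg" with length 4

4


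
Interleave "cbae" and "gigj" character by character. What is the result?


Interleaving "cbae" and "gigj":
  Position 0: 'c' from first, 'g' from second => "cg"
  Position 1: 'b' from first, 'i' from second => "bi"
  Position 2: 'a' from first, 'g' from second => "ag"
  Position 3: 'e' from first, 'j' from second => "ej"
Result: cgbiagej

cgbiagej


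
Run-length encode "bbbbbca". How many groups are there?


Input: bbbbbca
Scanning for consecutive runs:
  Group 1: 'b' x 5 (positions 0-4)
  Group 2: 'c' x 1 (positions 5-5)
  Group 3: 'a' x 1 (positions 6-6)
Total groups: 3

3


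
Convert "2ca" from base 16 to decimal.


Input: "2ca" in base 16
Positional expansion:
  Digit '2' (value 2) x 16^2 = 512
  Digit 'c' (value 12) x 16^1 = 192
  Digit 'a' (value 10) x 16^0 = 10
Sum = 714

714


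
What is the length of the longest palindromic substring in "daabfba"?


Input: "daabfba"
Checking substrings for palindromes:
  [2:7] "abfba" (len 5) => palindrome
  [3:6] "bfb" (len 3) => palindrome
  [1:3] "aa" (len 2) => palindrome
Longest palindromic substring: "abfba" with length 5

5


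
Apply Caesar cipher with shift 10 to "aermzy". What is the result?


Caesar cipher: shift "aermzy" by 10
  'a' (pos 0) + 10 = pos 10 = 'k'
  'e' (pos 4) + 10 = pos 14 = 'o'
  'r' (pos 17) + 10 = pos 1 = 'b'
  'm' (pos 12) + 10 = pos 22 = 'w'
  'z' (pos 25) + 10 = pos 9 = 'j'
  'y' (pos 24) + 10 = pos 8 = 'i'
Result: kobwji

kobwji


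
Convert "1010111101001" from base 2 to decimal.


Input: "1010111101001" in base 2
Positional expansion:
  Digit '1' (value 1) x 2^12 = 4096
  Digit '0' (value 0) x 2^11 = 0
  Digit '1' (value 1) x 2^10 = 1024
  Digit '0' (value 0) x 2^9 = 0
  Digit '1' (value 1) x 2^8 = 256
  Digit '1' (value 1) x 2^7 = 128
  Digit '1' (value 1) x 2^6 = 64
  Digit '1' (value 1) x 2^5 = 32
  Digit '0' (value 0) x 2^4 = 0
  Digit '1' (value 1) x 2^3 = 8
  Digit '0' (value 0) x 2^2 = 0
  Digit '0' (value 0) x 2^1 = 0
  Digit '1' (value 1) x 2^0 = 1
Sum = 5609

5609


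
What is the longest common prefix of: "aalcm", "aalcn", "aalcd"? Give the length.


Words: aalcm, aalcn, aalcd
  Position 0: all 'a' => match
  Position 1: all 'a' => match
  Position 2: all 'l' => match
  Position 3: all 'c' => match
  Position 4: ('m', 'n', 'd') => mismatch, stop
LCP = "aalc" (length 4)

4


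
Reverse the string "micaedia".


Input: micaedia
Reading characters right to left:
  Position 7: 'a'
  Position 6: 'i'
  Position 5: 'd'
  Position 4: 'e'
  Position 3: 'a'
  Position 2: 'c'
  Position 1: 'i'
  Position 0: 'm'
Reversed: aideacim

aideacim


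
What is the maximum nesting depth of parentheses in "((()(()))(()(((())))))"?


Input: "((()(()))(()(((())))))"
Tracking depth:
  Position 0 '(': depth becomes 1
  Position 1 '(': depth becomes 2
  Position 2 '(': depth becomes 3
  Position 3 ')': depth becomes 2
  Position 4 '(': depth becomes 3
  Position 5 '(': depth becomes 4
  Position 6 ')': depth becomes 3
  Position 7 ')': depth becomes 2
  Position 8 ')': depth becomes 1
  Position 9 '(': depth becomes 2
  Position 10 '(': depth becomes 3
  Position 11 ')': depth becomes 2
  Position 12 '(': depth becomes 3
  Position 13 '(': depth becomes 4
  Position 14 '(': depth becomes 5
  Position 15 '(': depth becomes 6
  Position 16 ')': depth becomes 5
  Position 17 ')': depth becomes 4
  Position 18 ')': depth becomes 3
  Position 19 ')': depth becomes 2
  Position 20 ')': depth becomes 1
  Position 21 ')': depth becomes 0
Maximum depth reached: 6

6


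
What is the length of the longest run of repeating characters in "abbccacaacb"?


Input: "abbccacaacb"
Scanning for longest run:
  Position 1 ('b'): new char, reset run to 1
  Position 2 ('b'): continues run of 'b', length=2
  Position 3 ('c'): new char, reset run to 1
  Position 4 ('c'): continues run of 'c', length=2
  Position 5 ('a'): new char, reset run to 1
  Position 6 ('c'): new char, reset run to 1
  Position 7 ('a'): new char, reset run to 1
  Position 8 ('a'): continues run of 'a', length=2
  Position 9 ('c'): new char, reset run to 1
  Position 10 ('b'): new char, reset run to 1
Longest run: 'b' with length 2

2


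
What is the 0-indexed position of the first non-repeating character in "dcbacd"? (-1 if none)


Input: dcbacd
Character frequencies:
  'a': 1
  'b': 1
  'c': 2
  'd': 2
Scanning left to right for freq == 1:
  Position 0 ('d'): freq=2, skip
  Position 1 ('c'): freq=2, skip
  Position 2 ('b'): unique! => answer = 2

2


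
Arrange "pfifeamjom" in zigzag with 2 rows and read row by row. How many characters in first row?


Zigzag "pfifeamjom" into 2 rows:
Placing characters:
  'p' => row 0
  'f' => row 1
  'i' => row 0
  'f' => row 1
  'e' => row 0
  'a' => row 1
  'm' => row 0
  'j' => row 1
  'o' => row 0
  'm' => row 1
Rows:
  Row 0: "piemo"
  Row 1: "ffajm"
First row length: 5

5


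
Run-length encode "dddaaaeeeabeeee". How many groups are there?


Input: dddaaaeeeabeeee
Scanning for consecutive runs:
  Group 1: 'd' x 3 (positions 0-2)
  Group 2: 'a' x 3 (positions 3-5)
  Group 3: 'e' x 3 (positions 6-8)
  Group 4: 'a' x 1 (positions 9-9)
  Group 5: 'b' x 1 (positions 10-10)
  Group 6: 'e' x 4 (positions 11-14)
Total groups: 6

6


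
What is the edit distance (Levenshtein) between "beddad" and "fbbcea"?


Computing edit distance: "beddad" -> "fbbcea"
DP table:
           f    b    b    c    e    a
      0    1    2    3    4    5    6
  b   1    1    1    2    3    4    5
  e   2    2    2    2    3    3    4
  d   3    3    3    3    3    4    4
  d   4    4    4    4    4    4    5
  a   5    5    5    5    5    5    4
  d   6    6    6    6    6    6    5
Edit distance = dp[6][6] = 5

5


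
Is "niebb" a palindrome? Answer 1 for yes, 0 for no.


Input: niebb
Reversed: bbein
  Compare pos 0 ('n') with pos 4 ('b'): MISMATCH
  Compare pos 1 ('i') with pos 3 ('b'): MISMATCH
Result: not a palindrome

0


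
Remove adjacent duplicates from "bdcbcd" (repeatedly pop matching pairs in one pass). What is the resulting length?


Input: bdcbcd
Stack-based adjacent duplicate removal:
  Read 'b': push. Stack: b
  Read 'd': push. Stack: bd
  Read 'c': push. Stack: bdc
  Read 'b': push. Stack: bdcb
  Read 'c': push. Stack: bdcbc
  Read 'd': push. Stack: bdcbcd
Final stack: "bdcbcd" (length 6)

6


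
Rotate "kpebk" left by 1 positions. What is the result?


Input: "kpebk", rotate left by 1
First 1 characters: "k"
Remaining characters: "pebk"
Concatenate remaining + first: "pebk" + "k" = "pebkk"

pebkk


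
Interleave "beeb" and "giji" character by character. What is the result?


Interleaving "beeb" and "giji":
  Position 0: 'b' from first, 'g' from second => "bg"
  Position 1: 'e' from first, 'i' from second => "ei"
  Position 2: 'e' from first, 'j' from second => "ej"
  Position 3: 'b' from first, 'i' from second => "bi"
Result: bgeiejbi

bgeiejbi


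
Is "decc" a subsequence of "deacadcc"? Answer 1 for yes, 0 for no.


Check if "decc" is a subsequence of "deacadcc"
Greedy scan:
  Position 0 ('d'): matches sub[0] = 'd'
  Position 1 ('e'): matches sub[1] = 'e'
  Position 2 ('a'): no match needed
  Position 3 ('c'): matches sub[2] = 'c'
  Position 4 ('a'): no match needed
  Position 5 ('d'): no match needed
  Position 6 ('c'): matches sub[3] = 'c'
  Position 7 ('c'): no match needed
All 4 characters matched => is a subsequence

1


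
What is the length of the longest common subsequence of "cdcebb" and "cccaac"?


LCS of "cdcebb" and "cccaac"
DP table:
           c    c    c    a    a    c
      0    0    0    0    0    0    0
  c   0    1    1    1    1    1    1
  d   0    1    1    1    1    1    1
  c   0    1    2    2    2    2    2
  e   0    1    2    2    2    2    2
  b   0    1    2    2    2    2    2
  b   0    1    2    2    2    2    2
LCS length = dp[6][6] = 2

2


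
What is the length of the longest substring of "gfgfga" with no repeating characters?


Input: "gfgfga"
Sliding window (track last position of each char):
  Position 0 ('g'): window [0,0] length 1 -- new best
  Position 1 ('f'): window [0,1] length 2 -- new best
  Position 2 ('g'): repeat (last at 0), move window start to 1
  Position 2 ('g'): window [1,2] length 2
  Position 3 ('f'): repeat (last at 1), move window start to 2
  Position 3 ('f'): window [2,3] length 2
  Position 4 ('g'): repeat (last at 2), move window start to 3
  Position 4 ('g'): window [3,4] length 2
  Position 5 ('a'): window [3,5] length 3 -- new best
Longest substring with no repeats: "fga" with length 3

3


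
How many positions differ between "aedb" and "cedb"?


Comparing "aedb" and "cedb" position by position:
  Position 0: 'a' vs 'c' => DIFFER
  Position 1: 'e' vs 'e' => same
  Position 2: 'd' vs 'd' => same
  Position 3: 'b' vs 'b' => same
Positions that differ: 1

1


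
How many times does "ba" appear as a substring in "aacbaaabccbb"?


Searching for "ba" in "aacbaaabccbb"
Scanning each position:
  Position 0: "aa" => no
  Position 1: "ac" => no
  Position 2: "cb" => no
  Position 3: "ba" => MATCH
  Position 4: "aa" => no
  Position 5: "aa" => no
  Position 6: "ab" => no
  Position 7: "bc" => no
  Position 8: "cc" => no
  Position 9: "cb" => no
  Position 10: "bb" => no
Total occurrences: 1

1


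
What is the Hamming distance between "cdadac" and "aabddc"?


Comparing "cdadac" and "aabddc" position by position:
  Position 0: 'c' vs 'a' => differ
  Position 1: 'd' vs 'a' => differ
  Position 2: 'a' vs 'b' => differ
  Position 3: 'd' vs 'd' => same
  Position 4: 'a' vs 'd' => differ
  Position 5: 'c' vs 'c' => same
Total differences (Hamming distance): 4

4


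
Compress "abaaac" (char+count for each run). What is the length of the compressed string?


Input: abaaac
Runs:
  'a' x 1 => "a1"
  'b' x 1 => "b1"
  'a' x 3 => "a3"
  'c' x 1 => "c1"
Compressed: "a1b1a3c1"
Compressed length: 8

8


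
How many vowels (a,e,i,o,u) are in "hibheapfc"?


Input: hibheapfc
Checking each character:
  'h' at position 0: consonant
  'i' at position 1: vowel (running total: 1)
  'b' at position 2: consonant
  'h' at position 3: consonant
  'e' at position 4: vowel (running total: 2)
  'a' at position 5: vowel (running total: 3)
  'p' at position 6: consonant
  'f' at position 7: consonant
  'c' at position 8: consonant
Total vowels: 3

3


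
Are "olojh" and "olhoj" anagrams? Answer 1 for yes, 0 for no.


Strings: "olojh", "olhoj"
Sorted first:  hjloo
Sorted second: hjloo
Sorted forms match => anagrams

1


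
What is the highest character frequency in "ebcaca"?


Input: ebcaca
Character counts:
  'a': 2
  'b': 1
  'c': 2
  'e': 1
Maximum frequency: 2

2


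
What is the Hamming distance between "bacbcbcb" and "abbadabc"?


Comparing "bacbcbcb" and "abbadabc" position by position:
  Position 0: 'b' vs 'a' => differ
  Position 1: 'a' vs 'b' => differ
  Position 2: 'c' vs 'b' => differ
  Position 3: 'b' vs 'a' => differ
  Position 4: 'c' vs 'd' => differ
  Position 5: 'b' vs 'a' => differ
  Position 6: 'c' vs 'b' => differ
  Position 7: 'b' vs 'c' => differ
Total differences (Hamming distance): 8

8


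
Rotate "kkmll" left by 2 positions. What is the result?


Input: "kkmll", rotate left by 2
First 2 characters: "kk"
Remaining characters: "mll"
Concatenate remaining + first: "mll" + "kk" = "mllkk"

mllkk


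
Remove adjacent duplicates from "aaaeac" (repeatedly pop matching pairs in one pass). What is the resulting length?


Input: aaaeac
Stack-based adjacent duplicate removal:
  Read 'a': push. Stack: a
  Read 'a': matches stack top 'a' => pop. Stack: (empty)
  Read 'a': push. Stack: a
  Read 'e': push. Stack: ae
  Read 'a': push. Stack: aea
  Read 'c': push. Stack: aeac
Final stack: "aeac" (length 4)

4


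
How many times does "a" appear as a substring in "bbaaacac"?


Searching for "a" in "bbaaacac"
Scanning each position:
  Position 0: "b" => no
  Position 1: "b" => no
  Position 2: "a" => MATCH
  Position 3: "a" => MATCH
  Position 4: "a" => MATCH
  Position 5: "c" => no
  Position 6: "a" => MATCH
  Position 7: "c" => no
Total occurrences: 4

4


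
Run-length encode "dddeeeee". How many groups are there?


Input: dddeeeee
Scanning for consecutive runs:
  Group 1: 'd' x 3 (positions 0-2)
  Group 2: 'e' x 5 (positions 3-7)
Total groups: 2

2


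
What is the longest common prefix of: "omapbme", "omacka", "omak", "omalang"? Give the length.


Words: omapbme, omacka, omak, omalang
  Position 0: all 'o' => match
  Position 1: all 'm' => match
  Position 2: all 'a' => match
  Position 3: ('p', 'c', 'k', 'l') => mismatch, stop
LCP = "oma" (length 3)

3


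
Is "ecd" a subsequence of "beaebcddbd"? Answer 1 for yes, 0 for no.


Check if "ecd" is a subsequence of "beaebcddbd"
Greedy scan:
  Position 0 ('b'): no match needed
  Position 1 ('e'): matches sub[0] = 'e'
  Position 2 ('a'): no match needed
  Position 3 ('e'): no match needed
  Position 4 ('b'): no match needed
  Position 5 ('c'): matches sub[1] = 'c'
  Position 6 ('d'): matches sub[2] = 'd'
  Position 7 ('d'): no match needed
  Position 8 ('b'): no match needed
  Position 9 ('d'): no match needed
All 3 characters matched => is a subsequence

1


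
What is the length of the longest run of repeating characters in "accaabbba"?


Input: "accaabbba"
Scanning for longest run:
  Position 1 ('c'): new char, reset run to 1
  Position 2 ('c'): continues run of 'c', length=2
  Position 3 ('a'): new char, reset run to 1
  Position 4 ('a'): continues run of 'a', length=2
  Position 5 ('b'): new char, reset run to 1
  Position 6 ('b'): continues run of 'b', length=2
  Position 7 ('b'): continues run of 'b', length=3
  Position 8 ('a'): new char, reset run to 1
Longest run: 'b' with length 3

3
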